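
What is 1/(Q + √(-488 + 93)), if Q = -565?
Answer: -113/63924 - I*√395/319620 ≈ -0.0017677 - 6.2182e-5*I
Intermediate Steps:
1/(Q + √(-488 + 93)) = 1/(-565 + √(-488 + 93)) = 1/(-565 + √(-395)) = 1/(-565 + I*√395)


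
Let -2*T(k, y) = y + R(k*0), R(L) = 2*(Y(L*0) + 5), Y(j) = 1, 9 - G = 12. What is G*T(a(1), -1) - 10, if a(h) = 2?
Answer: 13/2 ≈ 6.5000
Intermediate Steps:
G = -3 (G = 9 - 1*12 = 9 - 12 = -3)
R(L) = 12 (R(L) = 2*(1 + 5) = 2*6 = 12)
T(k, y) = -6 - y/2 (T(k, y) = -(y + 12)/2 = -(12 + y)/2 = -6 - y/2)
G*T(a(1), -1) - 10 = -3*(-6 - 1/2*(-1)) - 10 = -3*(-6 + 1/2) - 10 = -3*(-11/2) - 10 = 33/2 - 10 = 13/2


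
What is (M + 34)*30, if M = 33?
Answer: 2010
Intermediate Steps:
(M + 34)*30 = (33 + 34)*30 = 67*30 = 2010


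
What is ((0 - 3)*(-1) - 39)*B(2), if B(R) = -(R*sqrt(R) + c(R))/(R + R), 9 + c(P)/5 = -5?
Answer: -630 + 18*sqrt(2) ≈ -604.54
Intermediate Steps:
c(P) = -70 (c(P) = -45 + 5*(-5) = -45 - 25 = -70)
B(R) = -(-70 + R**(3/2))/(2*R) (B(R) = -(R*sqrt(R) - 70)/(R + R) = -(R**(3/2) - 70)/(2*R) = -(-70 + R**(3/2))*1/(2*R) = -(-70 + R**(3/2))/(2*R))
((0 - 3)*(-1) - 39)*B(2) = ((0 - 3)*(-1) - 39)*((1/2)*(70 - 2**(3/2))/2) = (-3*(-1) - 39)*((1/2)*(1/2)*(70 - 2*sqrt(2))) = (3 - 39)*((1/2)*(1/2)*(70 - 2*sqrt(2))) = -36*(35/2 - sqrt(2)/2) = -630 + 18*sqrt(2)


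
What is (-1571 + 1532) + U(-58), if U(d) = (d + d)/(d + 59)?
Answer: -155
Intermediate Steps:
U(d) = 2*d/(59 + d) (U(d) = (2*d)/(59 + d) = 2*d/(59 + d))
(-1571 + 1532) + U(-58) = (-1571 + 1532) + 2*(-58)/(59 - 58) = -39 + 2*(-58)/1 = -39 + 2*(-58)*1 = -39 - 116 = -155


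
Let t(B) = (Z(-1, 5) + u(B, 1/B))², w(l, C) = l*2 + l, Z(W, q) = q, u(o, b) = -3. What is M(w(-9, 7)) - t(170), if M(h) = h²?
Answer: 725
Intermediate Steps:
w(l, C) = 3*l (w(l, C) = 2*l + l = 3*l)
t(B) = 4 (t(B) = (5 - 3)² = 2² = 4)
M(w(-9, 7)) - t(170) = (3*(-9))² - 1*4 = (-27)² - 4 = 729 - 4 = 725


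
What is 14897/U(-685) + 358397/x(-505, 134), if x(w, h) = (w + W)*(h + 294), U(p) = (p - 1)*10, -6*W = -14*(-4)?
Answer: -2151731081/566296430 ≈ -3.7997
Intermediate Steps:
W = -28/3 (W = -(-7)*(-4)/3 = -⅙*56 = -28/3 ≈ -9.3333)
U(p) = -10 + 10*p (U(p) = (-1 + p)*10 = -10 + 10*p)
x(w, h) = (294 + h)*(-28/3 + w) (x(w, h) = (w - 28/3)*(h + 294) = (-28/3 + w)*(294 + h) = (294 + h)*(-28/3 + w))
14897/U(-685) + 358397/x(-505, 134) = 14897/(-10 + 10*(-685)) + 358397/(-2744 + 294*(-505) - 28/3*134 + 134*(-505)) = 14897/(-10 - 6850) + 358397/(-2744 - 148470 - 3752/3 - 67670) = 14897/(-6860) + 358397/(-660404/3) = 14897*(-1/6860) + 358397*(-3/660404) = -14897/6860 - 1075191/660404 = -2151731081/566296430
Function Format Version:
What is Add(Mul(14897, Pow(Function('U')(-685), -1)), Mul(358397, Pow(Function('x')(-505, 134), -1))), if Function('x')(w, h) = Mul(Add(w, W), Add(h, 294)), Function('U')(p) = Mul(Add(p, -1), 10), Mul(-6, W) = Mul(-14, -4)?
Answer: Rational(-2151731081, 566296430) ≈ -3.7997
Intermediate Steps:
W = Rational(-28, 3) (W = Mul(Rational(-1, 6), Mul(-14, -4)) = Mul(Rational(-1, 6), 56) = Rational(-28, 3) ≈ -9.3333)
Function('U')(p) = Add(-10, Mul(10, p)) (Function('U')(p) = Mul(Add(-1, p), 10) = Add(-10, Mul(10, p)))
Function('x')(w, h) = Mul(Add(294, h), Add(Rational(-28, 3), w)) (Function('x')(w, h) = Mul(Add(w, Rational(-28, 3)), Add(h, 294)) = Mul(Add(Rational(-28, 3), w), Add(294, h)) = Mul(Add(294, h), Add(Rational(-28, 3), w)))
Add(Mul(14897, Pow(Function('U')(-685), -1)), Mul(358397, Pow(Function('x')(-505, 134), -1))) = Add(Mul(14897, Pow(Add(-10, Mul(10, -685)), -1)), Mul(358397, Pow(Add(-2744, Mul(294, -505), Mul(Rational(-28, 3), 134), Mul(134, -505)), -1))) = Add(Mul(14897, Pow(Add(-10, -6850), -1)), Mul(358397, Pow(Add(-2744, -148470, Rational(-3752, 3), -67670), -1))) = Add(Mul(14897, Pow(-6860, -1)), Mul(358397, Pow(Rational(-660404, 3), -1))) = Add(Mul(14897, Rational(-1, 6860)), Mul(358397, Rational(-3, 660404))) = Add(Rational(-14897, 6860), Rational(-1075191, 660404)) = Rational(-2151731081, 566296430)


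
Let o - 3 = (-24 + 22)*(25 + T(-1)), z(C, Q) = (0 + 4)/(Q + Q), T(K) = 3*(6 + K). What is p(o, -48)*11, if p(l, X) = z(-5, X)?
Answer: -11/24 ≈ -0.45833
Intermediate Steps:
T(K) = 18 + 3*K
z(C, Q) = 2/Q (z(C, Q) = 4/((2*Q)) = 4*(1/(2*Q)) = 2/Q)
o = -77 (o = 3 + (-24 + 22)*(25 + (18 + 3*(-1))) = 3 - 2*(25 + (18 - 3)) = 3 - 2*(25 + 15) = 3 - 2*40 = 3 - 80 = -77)
p(l, X) = 2/X
p(o, -48)*11 = (2/(-48))*11 = (2*(-1/48))*11 = -1/24*11 = -11/24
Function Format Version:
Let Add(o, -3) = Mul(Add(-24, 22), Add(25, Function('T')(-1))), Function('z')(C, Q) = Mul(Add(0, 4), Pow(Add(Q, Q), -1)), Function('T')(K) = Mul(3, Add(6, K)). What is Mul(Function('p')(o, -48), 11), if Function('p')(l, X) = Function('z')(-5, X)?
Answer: Rational(-11, 24) ≈ -0.45833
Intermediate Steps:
Function('T')(K) = Add(18, Mul(3, K))
Function('z')(C, Q) = Mul(2, Pow(Q, -1)) (Function('z')(C, Q) = Mul(4, Pow(Mul(2, Q), -1)) = Mul(4, Mul(Rational(1, 2), Pow(Q, -1))) = Mul(2, Pow(Q, -1)))
o = -77 (o = Add(3, Mul(Add(-24, 22), Add(25, Add(18, Mul(3, -1))))) = Add(3, Mul(-2, Add(25, Add(18, -3)))) = Add(3, Mul(-2, Add(25, 15))) = Add(3, Mul(-2, 40)) = Add(3, -80) = -77)
Function('p')(l, X) = Mul(2, Pow(X, -1))
Mul(Function('p')(o, -48), 11) = Mul(Mul(2, Pow(-48, -1)), 11) = Mul(Mul(2, Rational(-1, 48)), 11) = Mul(Rational(-1, 24), 11) = Rational(-11, 24)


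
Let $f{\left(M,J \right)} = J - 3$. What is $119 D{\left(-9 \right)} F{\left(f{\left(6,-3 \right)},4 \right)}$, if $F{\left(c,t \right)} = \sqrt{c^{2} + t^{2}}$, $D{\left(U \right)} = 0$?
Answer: $0$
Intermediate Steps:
$f{\left(M,J \right)} = -3 + J$ ($f{\left(M,J \right)} = J - 3 = -3 + J$)
$119 D{\left(-9 \right)} F{\left(f{\left(6,-3 \right)},4 \right)} = 119 \cdot 0 \sqrt{\left(-3 - 3\right)^{2} + 4^{2}} = 0 \sqrt{\left(-6\right)^{2} + 16} = 0 \sqrt{36 + 16} = 0 \sqrt{52} = 0 \cdot 2 \sqrt{13} = 0$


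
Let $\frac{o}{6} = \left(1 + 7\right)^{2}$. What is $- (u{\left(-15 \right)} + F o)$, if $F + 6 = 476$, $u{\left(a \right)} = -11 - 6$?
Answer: $-180463$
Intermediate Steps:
$u{\left(a \right)} = -17$ ($u{\left(a \right)} = -11 - 6 = -17$)
$F = 470$ ($F = -6 + 476 = 470$)
$o = 384$ ($o = 6 \left(1 + 7\right)^{2} = 6 \cdot 8^{2} = 6 \cdot 64 = 384$)
$- (u{\left(-15 \right)} + F o) = - (-17 + 470 \cdot 384) = - (-17 + 180480) = \left(-1\right) 180463 = -180463$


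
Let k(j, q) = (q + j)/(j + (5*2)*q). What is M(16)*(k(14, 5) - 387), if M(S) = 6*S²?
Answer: -593976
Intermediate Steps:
k(j, q) = (j + q)/(j + 10*q)
M(16)*(k(14, 5) - 387) = (6*16²)*((14 + 5)/(14 + 10*5) - 387) = (6*256)*(19/(14 + 50) - 387) = 1536*(19/64 - 387) = 1536*(-24749/64) = -593976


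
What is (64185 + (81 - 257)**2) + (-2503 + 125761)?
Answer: 218419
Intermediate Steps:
(64185 + (81 - 257)**2) + (-2503 + 125761) = (64185 + (-176)**2) + 123258 = (64185 + 30976) + 123258 = 95161 + 123258 = 218419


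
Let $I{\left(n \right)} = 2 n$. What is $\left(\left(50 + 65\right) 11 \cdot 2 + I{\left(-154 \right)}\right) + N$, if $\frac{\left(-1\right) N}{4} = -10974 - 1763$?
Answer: $53170$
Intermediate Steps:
$N = 50948$ ($N = - 4 \left(-10974 - 1763\right) = \left(-4\right) \left(-12737\right) = 50948$)
$\left(\left(50 + 65\right) 11 \cdot 2 + I{\left(-154 \right)}\right) + N = \left(\left(50 + 65\right) 11 \cdot 2 + 2 \left(-154\right)\right) + 50948 = \left(115 \cdot 22 - 308\right) + 50948 = \left(2530 - 308\right) + 50948 = 2222 + 50948 = 53170$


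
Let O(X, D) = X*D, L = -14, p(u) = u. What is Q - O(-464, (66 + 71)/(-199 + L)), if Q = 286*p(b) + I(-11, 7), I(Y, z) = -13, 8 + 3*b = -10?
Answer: -431845/213 ≈ -2027.4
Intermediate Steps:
b = -6 (b = -8/3 + (1/3)*(-10) = -8/3 - 10/3 = -6)
Q = -1729 (Q = 286*(-6) - 13 = -1716 - 13 = -1729)
O(X, D) = D*X
Q - O(-464, (66 + 71)/(-199 + L)) = -1729 - (66 + 71)/(-199 - 14)*(-464) = -1729 - 137/(-213)*(-464) = -1729 - 137*(-1/213)*(-464) = -1729 - (-137)*(-464)/213 = -1729 - 1*63568/213 = -1729 - 63568/213 = -431845/213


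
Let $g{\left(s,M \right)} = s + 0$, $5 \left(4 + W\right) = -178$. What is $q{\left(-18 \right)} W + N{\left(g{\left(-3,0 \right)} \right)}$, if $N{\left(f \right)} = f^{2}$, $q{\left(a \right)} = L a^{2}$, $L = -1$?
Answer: $\frac{64197}{5} \approx 12839.0$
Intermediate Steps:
$W = - \frac{198}{5}$ ($W = -4 + \frac{1}{5} \left(-178\right) = -4 - \frac{178}{5} = - \frac{198}{5} \approx -39.6$)
$g{\left(s,M \right)} = s$
$q{\left(a \right)} = - a^{2}$
$q{\left(-18 \right)} W + N{\left(g{\left(-3,0 \right)} \right)} = - \left(-18\right)^{2} \left(- \frac{198}{5}\right) + \left(-3\right)^{2} = \left(-1\right) 324 \left(- \frac{198}{5}\right) + 9 = \left(-324\right) \left(- \frac{198}{5}\right) + 9 = \frac{64152}{5} + 9 = \frac{64197}{5}$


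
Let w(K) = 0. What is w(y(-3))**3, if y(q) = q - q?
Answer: 0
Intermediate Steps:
y(q) = 0
w(y(-3))**3 = 0**3 = 0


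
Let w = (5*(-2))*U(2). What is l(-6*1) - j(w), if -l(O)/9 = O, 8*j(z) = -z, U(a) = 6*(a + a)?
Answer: 24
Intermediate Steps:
U(a) = 12*a (U(a) = 6*(2*a) = 12*a)
w = -240 (w = (5*(-2))*(12*2) = -10*24 = -240)
j(z) = -z/8 (j(z) = (-z)/8 = -z/8)
l(O) = -9*O
l(-6*1) - j(w) = -(-54) - (-1)*(-240)/8 = -9*(-6) - 1*30 = 54 - 30 = 24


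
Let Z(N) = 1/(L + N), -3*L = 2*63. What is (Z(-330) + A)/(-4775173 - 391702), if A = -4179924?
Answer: 1554931729/1922077500 ≈ 0.80898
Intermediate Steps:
L = -42 (L = -2*63/3 = -1/3*126 = -42)
Z(N) = 1/(-42 + N)
(Z(-330) + A)/(-4775173 - 391702) = (1/(-42 - 330) - 4179924)/(-4775173 - 391702) = (1/(-372) - 4179924)/(-5166875) = (-1/372 - 4179924)*(-1/5166875) = -1554931729/372*(-1/5166875) = 1554931729/1922077500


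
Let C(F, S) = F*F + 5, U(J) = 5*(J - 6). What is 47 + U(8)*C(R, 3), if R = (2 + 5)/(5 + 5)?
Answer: 1019/10 ≈ 101.90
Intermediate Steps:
R = 7/10 ≈ 0.70000
U(J) = -30 + 5*J (U(J) = 5*(-6 + J) = -30 + 5*J)
C(F, S) = 5 + F**2 (C(F, S) = F**2 + 5 = 5 + F**2)
47 + U(8)*C(R, 3) = 47 + (-30 + 5*8)*(5 + (7/10)**2) = 47 + (-30 + 40)*(5 + 49/100) = 47 + 10*(549/100) = 47 + 549/10 = 1019/10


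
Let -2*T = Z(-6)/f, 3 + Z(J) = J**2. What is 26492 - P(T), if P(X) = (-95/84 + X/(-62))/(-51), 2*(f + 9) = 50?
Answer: 3311285333/124992 ≈ 26492.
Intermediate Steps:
f = 16 (f = -9 + (1/2)*50 = -9 + 25 = 16)
Z(J) = -3 + J**2
T = -33/32 (T = -(-3 + (-6)**2)/(2*16) = -(-3 + 36)/(2*16) = -33/(2*16) = -1/2*33/16 = -33/32 ≈ -1.0313)
P(X) = 95/4284 + X/3162 (P(X) = (-95*1/84 + X*(-1/62))*(-1/51) = (-95/84 - X/62)*(-1/51) = 95/4284 + X/3162)
26492 - P(T) = 26492 - (95/4284 + (1/3162)*(-33/32)) = 26492 - (95/4284 - 11/33728) = 26492 - 1*2731/124992 = 26492 - 2731/124992 = 3311285333/124992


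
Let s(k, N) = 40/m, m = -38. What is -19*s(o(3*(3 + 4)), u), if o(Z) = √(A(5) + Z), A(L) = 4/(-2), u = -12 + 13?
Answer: 20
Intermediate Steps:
u = 1
A(L) = -2 (A(L) = 4*(-½) = -2)
o(Z) = √(-2 + Z)
s(k, N) = -20/19 (s(k, N) = 40/(-38) = 40*(-1/38) = -20/19)
-19*s(o(3*(3 + 4)), u) = -19*(-20/19) = 20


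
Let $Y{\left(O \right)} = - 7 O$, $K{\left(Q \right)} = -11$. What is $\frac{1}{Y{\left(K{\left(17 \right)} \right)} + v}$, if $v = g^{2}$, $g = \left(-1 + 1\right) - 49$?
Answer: $\frac{1}{2478} \approx 0.00040355$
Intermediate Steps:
$g = -49$ ($g = 0 - 49 = -49$)
$v = 2401$ ($v = \left(-49\right)^{2} = 2401$)
$\frac{1}{Y{\left(K{\left(17 \right)} \right)} + v} = \frac{1}{\left(-7\right) \left(-11\right) + 2401} = \frac{1}{77 + 2401} = \frac{1}{2478}$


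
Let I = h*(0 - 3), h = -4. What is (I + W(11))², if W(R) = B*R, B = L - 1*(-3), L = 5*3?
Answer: 44100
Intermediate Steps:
L = 15
I = 12 (I = -4*(0 - 3) = -4*(-3) = 12)
B = 18 (B = 15 - 1*(-3) = 15 + 3 = 18)
W(R) = 18*R
(I + W(11))² = (12 + 18*11)² = (12 + 198)² = 210² = 44100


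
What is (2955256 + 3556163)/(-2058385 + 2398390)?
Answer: 2170473/113335 ≈ 19.151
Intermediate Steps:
(2955256 + 3556163)/(-2058385 + 2398390) = 6511419/340005 = 6511419*(1/340005) = 2170473/113335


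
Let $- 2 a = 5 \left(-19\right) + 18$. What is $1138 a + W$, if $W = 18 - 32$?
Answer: $43799$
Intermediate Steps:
$a = \frac{77}{2}$ ($a = - \frac{5 \left(-19\right) + 18}{2} = - \frac{-95 + 18}{2} = \left(- \frac{1}{2}\right) \left(-77\right) = \frac{77}{2} \approx 38.5$)
$W = -14$ ($W = 18 - 32 = -14$)
$1138 a + W = 1138 \cdot \frac{77}{2} - 14 = 43813 - 14 = 43799$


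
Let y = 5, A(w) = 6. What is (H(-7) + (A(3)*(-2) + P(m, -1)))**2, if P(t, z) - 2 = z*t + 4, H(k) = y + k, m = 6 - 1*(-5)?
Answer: 361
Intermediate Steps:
m = 11 (m = 6 + 5 = 11)
H(k) = 5 + k
P(t, z) = 6 + t*z (P(t, z) = 2 + (z*t + 4) = 2 + (t*z + 4) = 2 + (4 + t*z) = 6 + t*z)
(H(-7) + (A(3)*(-2) + P(m, -1)))**2 = ((5 - 7) + (6*(-2) + (6 + 11*(-1))))**2 = (-2 + (-12 + (6 - 11)))**2 = (-2 + (-12 - 5))**2 = (-2 - 17)**2 = (-19)**2 = 361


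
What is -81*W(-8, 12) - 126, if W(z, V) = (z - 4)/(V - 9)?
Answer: 198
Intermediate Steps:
W(z, V) = (-4 + z)/(-9 + V)
-81*W(-8, 12) - 126 = -81*(-4 - 8)/(-9 + 12) - 126 = -81*(-12)/3 - 126 = -27*(-12) - 126 = -81*(-4) - 126 = 324 - 126 = 198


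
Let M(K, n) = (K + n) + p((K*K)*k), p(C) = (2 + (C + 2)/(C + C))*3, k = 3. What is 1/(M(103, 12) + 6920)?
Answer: 21218/149427767 ≈ 0.00014200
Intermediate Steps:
p(C) = 6 + 3*(2 + C)/(2*C) (p(C) = (2 + (2 + C)/((2*C)))*3 = (2 + (2 + C)*(1/(2*C)))*3 = (2 + (2 + C)/(2*C))*3 = 6 + 3*(2 + C)/(2*C))
M(K, n) = 15/2 + K + n + K⁻² (M(K, n) = (K + n) + (15/2 + 3/(((K*K)*3))) = (K + n) + (15/2 + 3/((K²*3))) = (K + n) + (15/2 + 3/((3*K²))) = (K + n) + (15/2 + 3*(1/(3*K²))) = (K + n) + (15/2 + K⁻²) = 15/2 + K + n + K⁻²)
1/(M(103, 12) + 6920) = 1/((15/2 + 103 + 12 + 103⁻²) + 6920) = 1/((15/2 + 103 + 12 + 1/10609) + 6920) = 1/(2599207/21218 + 6920) = 1/(149427767/21218) = 21218/149427767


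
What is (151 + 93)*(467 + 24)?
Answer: 119804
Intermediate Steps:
(151 + 93)*(467 + 24) = 244*491 = 119804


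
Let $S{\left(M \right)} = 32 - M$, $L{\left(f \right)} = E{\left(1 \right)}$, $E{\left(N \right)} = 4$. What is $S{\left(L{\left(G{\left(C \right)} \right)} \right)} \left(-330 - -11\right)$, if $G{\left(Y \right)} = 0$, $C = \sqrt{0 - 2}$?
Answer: $-8932$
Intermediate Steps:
$C = i \sqrt{2}$ ($C = \sqrt{-2} = i \sqrt{2} \approx 1.4142 i$)
$L{\left(f \right)} = 4$
$S{\left(L{\left(G{\left(C \right)} \right)} \right)} \left(-330 - -11\right) = \left(32 - 4\right) \left(-330 - -11\right) = \left(32 - 4\right) \left(-330 + 11\right) = 28 \left(-319\right) = -8932$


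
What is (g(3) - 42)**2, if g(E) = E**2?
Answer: 1089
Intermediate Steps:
(g(3) - 42)**2 = (3**2 - 42)**2 = (9 - 42)**2 = (-33)**2 = 1089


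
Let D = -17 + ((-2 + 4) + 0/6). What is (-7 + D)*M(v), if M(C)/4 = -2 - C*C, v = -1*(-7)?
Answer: 4488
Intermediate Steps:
v = 7
M(C) = -8 - 4*C² (M(C) = 4*(-2 - C*C) = 4*(-2 - C²) = -8 - 4*C²)
D = -15 (D = -17 + (2 + 0*(⅙)) = -17 + (2 + 0) = -17 + 2 = -15)
(-7 + D)*M(v) = (-7 - 15)*(-8 - 4*7²) = -22*(-8 - 4*49) = -22*(-8 - 196) = -22*(-204) = 4488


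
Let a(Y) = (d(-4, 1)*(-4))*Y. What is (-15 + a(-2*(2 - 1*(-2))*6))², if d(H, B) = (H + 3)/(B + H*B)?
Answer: 2401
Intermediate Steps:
d(H, B) = (3 + H)/(B + B*H)
a(Y) = -4*Y/3 (a(Y) = (((3 - 4)/(1*(1 - 4)))*(-4))*Y = ((1*(-1)/(-3))*(-4))*Y = ((1*(-⅓)*(-1))*(-4))*Y = ((⅓)*(-4))*Y = -4*Y/3)
(-15 + a(-2*(2 - 1*(-2))*6))² = (-15 - 4*(-2*(2 - 1*(-2)))*6/3)² = (-15 - 4*(-2*(2 + 2))*6/3)² = (-15 - 4*(-2*4)*6/3)² = (-15 - (-32)*6/3)² = (-15 - 4/3*(-48))² = (-15 + 64)² = 49² = 2401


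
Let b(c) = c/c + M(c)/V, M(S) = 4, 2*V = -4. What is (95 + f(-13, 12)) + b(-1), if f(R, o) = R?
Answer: 81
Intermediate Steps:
V = -2 (V = (½)*(-4) = -2)
b(c) = -1 (b(c) = c/c + 4/(-2) = 1 + 4*(-½) = 1 - 2 = -1)
(95 + f(-13, 12)) + b(-1) = (95 - 13) - 1 = 82 - 1 = 81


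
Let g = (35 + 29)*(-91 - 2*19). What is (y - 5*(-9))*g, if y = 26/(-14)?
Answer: -2493312/7 ≈ -3.5619e+5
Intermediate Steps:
y = -13/7 (y = 26*(-1/14) = -13/7 ≈ -1.8571)
g = -8256 (g = 64*(-91 - 38) = 64*(-129) = -8256)
(y - 5*(-9))*g = (-13/7 - 5*(-9))*(-8256) = (-13/7 + 45)*(-8256) = (302/7)*(-8256) = -2493312/7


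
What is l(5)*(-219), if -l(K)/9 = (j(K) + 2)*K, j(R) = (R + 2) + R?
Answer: 137970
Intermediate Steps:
j(R) = 2 + 2*R (j(R) = (2 + R) + R = 2 + 2*R)
l(K) = -9*K*(4 + 2*K) (l(K) = -9*((2 + 2*K) + 2)*K = -9*(4 + 2*K)*K = -9*K*(4 + 2*K))
l(5)*(-219) = -18*5*(2 + 5)*(-219) = -18*5*7*(-219) = -630*(-219) = 137970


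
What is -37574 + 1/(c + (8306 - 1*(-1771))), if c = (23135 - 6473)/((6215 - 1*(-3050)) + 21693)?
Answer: -5861176285357/155990214 ≈ -37574.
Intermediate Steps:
c = 8331/15479 (c = 16662/((6215 + 3050) + 21693) = 16662/(9265 + 21693) = 16662/30958 = 16662*(1/30958) = 8331/15479 ≈ 0.53821)
-37574 + 1/(c + (8306 - 1*(-1771))) = -37574 + 1/(8331/15479 + (8306 - 1*(-1771))) = -37574 + 1/(8331/15479 + (8306 + 1771)) = -37574 + 1/(8331/15479 + 10077) = -37574 + 1/(155990214/15479) = -37574 + 15479/155990214 = -5861176285357/155990214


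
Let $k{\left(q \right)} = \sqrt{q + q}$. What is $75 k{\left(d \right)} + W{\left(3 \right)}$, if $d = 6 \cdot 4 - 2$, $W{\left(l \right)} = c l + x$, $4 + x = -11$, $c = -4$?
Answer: $-27 + 150 \sqrt{11} \approx 470.49$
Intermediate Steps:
$x = -15$ ($x = -4 - 11 = -15$)
$W{\left(l \right)} = -15 - 4 l$ ($W{\left(l \right)} = - 4 l - 15 = -15 - 4 l$)
$d = 22$ ($d = 24 - 2 = 22$)
$k{\left(q \right)} = \sqrt{2} \sqrt{q}$ ($k{\left(q \right)} = \sqrt{2 q} = \sqrt{2} \sqrt{q}$)
$75 k{\left(d \right)} + W{\left(3 \right)} = 75 \sqrt{2} \sqrt{22} - 27 = 75 \cdot 2 \sqrt{11} - 27 = 150 \sqrt{11} - 27 = -27 + 150 \sqrt{11}$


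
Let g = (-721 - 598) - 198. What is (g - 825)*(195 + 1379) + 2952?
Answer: -3683356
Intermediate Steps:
g = -1517 (g = -1319 - 198 = -1517)
(g - 825)*(195 + 1379) + 2952 = (-1517 - 825)*(195 + 1379) + 2952 = -2342*1574 + 2952 = -3686308 + 2952 = -3683356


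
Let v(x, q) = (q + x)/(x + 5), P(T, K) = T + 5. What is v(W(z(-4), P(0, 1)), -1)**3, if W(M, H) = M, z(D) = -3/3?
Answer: -1/8 ≈ -0.12500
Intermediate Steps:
P(T, K) = 5 + T
z(D) = -1 (z(D) = -3*1/3 = -1)
v(x, q) = (q + x)/(5 + x)
v(W(z(-4), P(0, 1)), -1)**3 = ((-1 - 1)/(5 - 1))**3 = (-2/4)**3 = ((1/4)*(-2))**3 = (-1/2)**3 = -1/8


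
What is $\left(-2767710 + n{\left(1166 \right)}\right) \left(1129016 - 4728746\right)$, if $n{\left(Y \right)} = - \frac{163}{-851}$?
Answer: $9963008028810$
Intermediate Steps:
$n{\left(Y \right)} = \frac{163}{851}$ ($n{\left(Y \right)} = \left(-163\right) \left(- \frac{1}{851}\right) = \frac{163}{851}$)
$\left(-2767710 + n{\left(1166 \right)}\right) \left(1129016 - 4728746\right) = \left(-2767710 + \frac{163}{851}\right) \left(1129016 - 4728746\right) = \left(- \frac{2355321047}{851}\right) \left(-3599730\right) = 9963008028810$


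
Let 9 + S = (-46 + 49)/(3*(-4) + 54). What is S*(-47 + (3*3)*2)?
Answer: 3625/14 ≈ 258.93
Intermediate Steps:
S = -125/14 (S = -9 + (-46 + 49)/(3*(-4) + 54) = -9 + 3/(-12 + 54) = -9 + 3/42 = -9 + 3*(1/42) = -9 + 1/14 = -125/14 ≈ -8.9286)
S*(-47 + (3*3)*2) = -125*(-47 + (3*3)*2)/14 = -125*(-47 + 9*2)/14 = -125*(-47 + 18)/14 = -125/14*(-29) = 3625/14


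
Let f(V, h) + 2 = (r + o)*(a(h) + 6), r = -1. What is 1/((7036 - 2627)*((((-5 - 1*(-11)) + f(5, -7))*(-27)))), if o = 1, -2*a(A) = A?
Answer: -1/476172 ≈ -2.1001e-6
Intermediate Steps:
a(A) = -A/2
f(V, h) = -2 (f(V, h) = -2 + (-1 + 1)*(-h/2 + 6) = -2 + 0*(6 - h/2) = -2 + 0 = -2)
1/((7036 - 2627)*((((-5 - 1*(-11)) + f(5, -7))*(-27)))) = 1/((7036 - 2627)*((((-5 - 1*(-11)) - 2)*(-27)))) = 1/(4409*((((-5 + 11) - 2)*(-27)))) = 1/(4409*(((6 - 2)*(-27)))) = 1/(4409*((4*(-27)))) = (1/4409)/(-108) = (1/4409)*(-1/108) = -1/476172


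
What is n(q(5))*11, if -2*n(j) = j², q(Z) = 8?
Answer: -352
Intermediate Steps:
n(j) = -j²/2
n(q(5))*11 = -½*8²*11 = -½*64*11 = -32*11 = -352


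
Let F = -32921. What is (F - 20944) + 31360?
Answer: -22505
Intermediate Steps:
(F - 20944) + 31360 = (-32921 - 20944) + 31360 = -53865 + 31360 = -22505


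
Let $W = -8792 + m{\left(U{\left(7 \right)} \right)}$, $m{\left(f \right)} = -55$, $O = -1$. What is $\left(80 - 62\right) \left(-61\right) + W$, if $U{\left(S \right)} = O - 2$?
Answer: $-9945$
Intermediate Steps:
$U{\left(S \right)} = -3$ ($U{\left(S \right)} = -1 - 2 = -3$)
$W = -8847$ ($W = -8792 - 55 = -8847$)
$\left(80 - 62\right) \left(-61\right) + W = \left(80 - 62\right) \left(-61\right) - 8847 = 18 \left(-61\right) - 8847 = -1098 - 8847 = -9945$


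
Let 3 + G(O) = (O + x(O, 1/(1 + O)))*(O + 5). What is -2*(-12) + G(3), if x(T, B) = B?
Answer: 47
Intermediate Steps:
G(O) = -3 + (5 + O)*(O + 1/(1 + O)) (G(O) = -3 + (O + 1/(1 + O))*(O + 5) = -3 + (O + 1/(1 + O))*(5 + O) = -3 + (5 + O)*(O + 1/(1 + O)))
-2*(-12) + G(3) = -2*(-12) + (2 + 3³ + 3*3 + 6*3²)/(1 + 3) = 24 + (2 + 27 + 9 + 6*9)/4 = 24 + (2 + 27 + 9 + 54)/4 = 24 + (¼)*92 = 24 + 23 = 47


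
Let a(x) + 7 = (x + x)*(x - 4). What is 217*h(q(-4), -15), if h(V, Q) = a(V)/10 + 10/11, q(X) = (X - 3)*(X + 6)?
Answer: 1208039/110 ≈ 10982.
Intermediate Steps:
a(x) = -7 + 2*x*(-4 + x) (a(x) = -7 + (x + x)*(x - 4) = -7 + (2*x)*(-4 + x) = -7 + 2*x*(-4 + x))
q(X) = (-3 + X)*(6 + X)
h(V, Q) = 23/110 - 4*V/5 + V²/5 (h(V, Q) = (-7 - 8*V + 2*V²)/10 + 10/11 = (-7 - 8*V + 2*V²)*(⅒) + 10*(1/11) = (-7/10 - 4*V/5 + V²/5) + 10/11 = 23/110 - 4*V/5 + V²/5)
217*h(q(-4), -15) = 217*(23/110 - 4*(-18 + (-4)² + 3*(-4))/5 + (-18 + (-4)² + 3*(-4))²/5) = 217*(23/110 - 4*(-18 + 16 - 12)/5 + (-18 + 16 - 12)²/5) = 217*(23/110 - ⅘*(-14) + (⅕)*(-14)²) = 217*(23/110 + 56/5 + (⅕)*196) = 217*(23/110 + 56/5 + 196/5) = 217*(5567/110) = 1208039/110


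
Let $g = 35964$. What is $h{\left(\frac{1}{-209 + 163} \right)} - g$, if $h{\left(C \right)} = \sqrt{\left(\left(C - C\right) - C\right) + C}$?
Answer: $-35964$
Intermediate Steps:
$h{\left(C \right)} = 0$ ($h{\left(C \right)} = \sqrt{\left(0 - C\right) + C} = \sqrt{- C + C} = \sqrt{0} = 0$)
$h{\left(\frac{1}{-209 + 163} \right)} - g = 0 - 35964 = -35964$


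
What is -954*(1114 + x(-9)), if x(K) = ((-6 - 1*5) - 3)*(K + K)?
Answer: -1303164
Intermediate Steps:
x(K) = -28*K (x(K) = ((-6 - 5) - 3)*(2*K) = (-11 - 3)*(2*K) = -28*K)
-954*(1114 + x(-9)) = -954*(1114 - 28*(-9)) = -954*(1114 + 252) = -954*1366 = -1303164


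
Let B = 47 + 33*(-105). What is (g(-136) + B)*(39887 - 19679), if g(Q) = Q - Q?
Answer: -69070944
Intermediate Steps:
g(Q) = 0
B = -3418 (B = 47 - 3465 = -3418)
(g(-136) + B)*(39887 - 19679) = (0 - 3418)*(39887 - 19679) = -3418*20208 = -69070944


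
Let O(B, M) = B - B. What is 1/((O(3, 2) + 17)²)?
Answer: 1/289 ≈ 0.0034602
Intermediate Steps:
O(B, M) = 0
1/((O(3, 2) + 17)²) = 1/((0 + 17)²) = 1/(17²) = 1/289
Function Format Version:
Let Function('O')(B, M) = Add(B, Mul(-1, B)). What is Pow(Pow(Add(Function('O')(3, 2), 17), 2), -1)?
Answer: Rational(1, 289) ≈ 0.0034602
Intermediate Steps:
Function('O')(B, M) = 0
Pow(Pow(Add(Function('O')(3, 2), 17), 2), -1) = Pow(Pow(Add(0, 17), 2), -1) = Pow(Pow(17, 2), -1) = Pow(289, -1) = Rational(1, 289)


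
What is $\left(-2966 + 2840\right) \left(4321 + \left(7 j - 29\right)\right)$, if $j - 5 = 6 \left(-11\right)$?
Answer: $-486990$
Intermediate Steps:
$j = -61$ ($j = 5 + 6 \left(-11\right) = 5 - 66 = -61$)
$\left(-2966 + 2840\right) \left(4321 + \left(7 j - 29\right)\right) = \left(-2966 + 2840\right) \left(4321 + \left(7 \left(-61\right) - 29\right)\right) = - 126 \left(4321 - 456\right) = \left(-126\right) 3865 = -486990$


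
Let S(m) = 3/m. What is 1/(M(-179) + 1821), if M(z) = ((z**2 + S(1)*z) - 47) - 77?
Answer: 1/33201 ≈ 3.0120e-5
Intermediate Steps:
M(z) = -124 + z**2 + 3*z (M(z) = ((z**2 + (3/1)*z) - 47) - 77 = ((z**2 + (3*1)*z) - 47) - 77 = ((z**2 + 3*z) - 47) - 77 = (-47 + z**2 + 3*z) - 77 = -124 + z**2 + 3*z)
1/(M(-179) + 1821) = 1/((-124 + (-179)**2 + 3*(-179)) + 1821) = 1/((-124 + 32041 - 537) + 1821) = 1/(31380 + 1821) = 1/33201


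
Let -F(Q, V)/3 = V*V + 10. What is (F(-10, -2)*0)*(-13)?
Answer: 0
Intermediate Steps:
F(Q, V) = -30 - 3*V² (F(Q, V) = -3*(V*V + 10) = -3*(V² + 10) = -3*(10 + V²) = -30 - 3*V²)
(F(-10, -2)*0)*(-13) = ((-30 - 3*(-2)²)*0)*(-13) = ((-30 - 3*4)*0)*(-13) = ((-30 - 12)*0)*(-13) = -42*0*(-13) = 0*(-13) = 0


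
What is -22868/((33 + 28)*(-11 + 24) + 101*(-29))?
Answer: 5717/534 ≈ 10.706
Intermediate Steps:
-22868/((33 + 28)*(-11 + 24) + 101*(-29)) = -22868/(61*13 - 2929) = -22868/(793 - 2929) = -22868/(-2136) = -22868*(-1/2136) = 5717/534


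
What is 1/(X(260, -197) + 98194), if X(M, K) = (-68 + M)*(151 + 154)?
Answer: 1/156754 ≈ 6.3794e-6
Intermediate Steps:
X(M, K) = -20740 + 305*M (X(M, K) = (-68 + M)*305 = -20740 + 305*M)
1/(X(260, -197) + 98194) = 1/((-20740 + 305*260) + 98194) = 1/((-20740 + 79300) + 98194) = 1/(58560 + 98194) = 1/156754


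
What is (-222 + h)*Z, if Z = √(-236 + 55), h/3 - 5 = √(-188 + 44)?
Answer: √181*(-36 - 207*I) ≈ -484.33 - 2784.9*I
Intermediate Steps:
h = 15 + 36*I (h = 15 + 3*√(-188 + 44) = 15 + 3*√(-144) = 15 + 3*(12*I) = 15 + 36*I ≈ 15.0 + 36.0*I)
Z = I*√181 (Z = √(-181) = I*√181 ≈ 13.454*I)
(-222 + h)*Z = (-222 + (15 + 36*I))*(I*√181) = (-207 + 36*I)*(I*√181) = I*√181*(-207 + 36*I)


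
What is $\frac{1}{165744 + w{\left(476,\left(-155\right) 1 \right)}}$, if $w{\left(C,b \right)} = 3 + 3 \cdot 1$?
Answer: $\frac{1}{165750} \approx 6.0332 \cdot 10^{-6}$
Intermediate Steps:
$w{\left(C,b \right)} = 6$ ($w{\left(C,b \right)} = 3 + 3 = 6$)
$\frac{1}{165744 + w{\left(476,\left(-155\right) 1 \right)}} = \frac{1}{165744 + 6} = \frac{1}{165750}$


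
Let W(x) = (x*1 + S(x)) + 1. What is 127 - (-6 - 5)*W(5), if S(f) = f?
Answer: 248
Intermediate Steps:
W(x) = 1 + 2*x (W(x) = (x*1 + x) + 1 = (x + x) + 1 = 2*x + 1 = 1 + 2*x)
127 - (-6 - 5)*W(5) = 127 - (-6 - 5)*(1 + 2*5) = 127 - (-11)*(1 + 10) = 127 - (-11)*11 = 127 - 1*(-121) = 127 + 121 = 248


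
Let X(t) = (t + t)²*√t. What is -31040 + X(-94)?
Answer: -31040 + 35344*I*√94 ≈ -31040.0 + 3.4267e+5*I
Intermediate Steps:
X(t) = 4*t^(5/2) (X(t) = (2*t)²*√t = (4*t²)*√t = 4*t^(5/2))
-31040 + X(-94) = -31040 + 4*(-94)^(5/2) = -31040 + 4*(8836*I*√94) = -31040 + 35344*I*√94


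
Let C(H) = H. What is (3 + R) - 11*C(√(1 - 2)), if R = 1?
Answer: 4 - 11*I ≈ 4.0 - 11.0*I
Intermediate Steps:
(3 + R) - 11*C(√(1 - 2)) = (3 + 1) - 11*√(1 - 2) = 4 - 11*I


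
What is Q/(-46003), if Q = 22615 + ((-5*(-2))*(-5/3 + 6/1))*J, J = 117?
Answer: -27685/46003 ≈ -0.60181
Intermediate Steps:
Q = 27685 (Q = 22615 + ((-5*(-2))*(-5/3 + 6/1))*117 = 22615 + (10*(-5*⅓ + 6*1))*117 = 22615 + (10*(-5/3 + 6))*117 = 22615 + (10*(13/3))*117 = 22615 + (130/3)*117 = 22615 + 5070 = 27685)
Q/(-46003) = 27685/(-46003) = 27685*(-1/46003) = -27685/46003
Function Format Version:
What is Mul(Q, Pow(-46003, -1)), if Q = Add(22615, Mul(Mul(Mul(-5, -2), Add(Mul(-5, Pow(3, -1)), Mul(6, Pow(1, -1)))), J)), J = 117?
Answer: Rational(-27685, 46003) ≈ -0.60181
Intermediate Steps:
Q = 27685 (Q = Add(22615, Mul(Mul(Mul(-5, -2), Add(Mul(-5, Pow(3, -1)), Mul(6, Pow(1, -1)))), 117)) = Add(22615, Mul(Mul(10, Add(Mul(-5, Rational(1, 3)), Mul(6, 1))), 117)) = Add(22615, Mul(Mul(10, Add(Rational(-5, 3), 6)), 117)) = Add(22615, Mul(Mul(10, Rational(13, 3)), 117)) = Add(22615, Mul(Rational(130, 3), 117)) = Add(22615, 5070) = 27685)
Mul(Q, Pow(-46003, -1)) = Mul(27685, Pow(-46003, -1)) = Mul(27685, Rational(-1, 46003)) = Rational(-27685, 46003)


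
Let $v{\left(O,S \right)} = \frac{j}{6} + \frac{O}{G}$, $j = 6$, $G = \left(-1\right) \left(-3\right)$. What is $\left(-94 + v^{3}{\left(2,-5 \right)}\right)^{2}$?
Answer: $\frac{5822569}{729} \approx 7987.1$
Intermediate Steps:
$G = 3$
$v{\left(O,S \right)} = 1 + \frac{O}{3}$ ($v{\left(O,S \right)} = \frac{6}{6} + \frac{O}{3} = 6 \cdot \frac{1}{6} + O \frac{1}{3} = 1 + \frac{O}{3}$)
$\left(-94 + v^{3}{\left(2,-5 \right)}\right)^{2} = \left(-94 + \left(1 + \frac{1}{3} \cdot 2\right)^{3}\right)^{2} = \left(-94 + \left(1 + \frac{2}{3}\right)^{3}\right)^{2} = \left(-94 + \left(\frac{5}{3}\right)^{3}\right)^{2} = \left(-94 + \frac{125}{27}\right)^{2} = \left(- \frac{2413}{27}\right)^{2} = \frac{5822569}{729}$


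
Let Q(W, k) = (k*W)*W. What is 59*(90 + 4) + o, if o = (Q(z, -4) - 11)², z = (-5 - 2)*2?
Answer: 637571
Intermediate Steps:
z = -14 (z = -7*2 = -14)
Q(W, k) = k*W² (Q(W, k) = (W*k)*W = k*W²)
o = 632025 (o = (-4*(-14)² - 11)² = (-4*196 - 11)² = (-784 - 11)² = (-795)² = 632025)
59*(90 + 4) + o = 59*(90 + 4) + 632025 = 59*94 + 632025 = 5546 + 632025 = 637571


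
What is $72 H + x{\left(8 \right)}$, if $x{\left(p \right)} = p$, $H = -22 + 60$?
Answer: $2744$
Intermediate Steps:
$H = 38$
$72 H + x{\left(8 \right)} = 72 \cdot 38 + 8 = 2736 + 8 = 2744$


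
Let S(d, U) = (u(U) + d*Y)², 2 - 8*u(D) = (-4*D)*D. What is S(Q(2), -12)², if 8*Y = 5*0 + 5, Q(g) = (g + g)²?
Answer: 11716114081/256 ≈ 4.5766e+7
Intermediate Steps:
u(D) = ¼ + D²/2 (u(D) = ¼ - (-4*D)*D/8 = ¼ - (-1)*D²/2 = ¼ + D²/2)
Q(g) = 4*g² (Q(g) = (2*g)² = 4*g²)
Y = 5/8 (Y = (5*0 + 5)/8 = (0 + 5)/8 = (⅛)*5 = 5/8 ≈ 0.62500)
S(d, U) = (¼ + U²/2 + 5*d/8)² (S(d, U) = ((¼ + U²/2) + d*(5/8))² = ((¼ + U²/2) + 5*d/8)² = (¼ + U²/2 + 5*d/8)²)
S(Q(2), -12)² = ((2 + 4*(-12)² + 5*(4*2²))²/64)² = ((2 + 4*144 + 5*(4*4))²/64)² = ((2 + 576 + 5*16)²/64)² = ((2 + 576 + 80)²/64)² = ((1/64)*658²)² = ((1/64)*432964)² = (108241/16)² = 11716114081/256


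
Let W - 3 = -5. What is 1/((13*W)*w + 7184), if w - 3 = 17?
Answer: 1/6664 ≈ 0.00015006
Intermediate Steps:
W = -2 (W = 3 - 5 = -2)
w = 20 (w = 3 + 17 = 20)
1/((13*W)*w + 7184) = 1/((13*(-2))*20 + 7184) = 1/(-26*20 + 7184) = 1/(-520 + 7184) = 1/6664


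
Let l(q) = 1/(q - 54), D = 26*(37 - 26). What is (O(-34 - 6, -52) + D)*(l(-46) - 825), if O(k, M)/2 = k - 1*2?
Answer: -8332601/50 ≈ -1.6665e+5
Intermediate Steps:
D = 286 (D = 26*11 = 286)
O(k, M) = -4 + 2*k (O(k, M) = 2*(k - 1*2) = 2*(k - 2) = 2*(-2 + k) = -4 + 2*k)
l(q) = 1/(-54 + q)
(O(-34 - 6, -52) + D)*(l(-46) - 825) = ((-4 + 2*(-34 - 6)) + 286)*(1/(-54 - 46) - 825) = ((-4 + 2*(-40)) + 286)*(1/(-100) - 825) = ((-4 - 80) + 286)*(-1/100 - 825) = (-84 + 286)*(-82501/100) = 202*(-82501/100) = -8332601/50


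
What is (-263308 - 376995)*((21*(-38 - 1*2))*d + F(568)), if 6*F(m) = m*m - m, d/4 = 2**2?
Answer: -25763231508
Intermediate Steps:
d = 16 (d = 4*2**2 = 4*4 = 16)
F(m) = -m/6 + m**2/6 (F(m) = (m*m - m)/6 = (m**2 - m)/6 = -m/6 + m**2/6)
(-263308 - 376995)*((21*(-38 - 1*2))*d + F(568)) = (-263308 - 376995)*((21*(-38 - 1*2))*16 + (1/6)*568*(-1 + 568)) = -640303*((21*(-38 - 2))*16 + (1/6)*568*567) = -640303*((21*(-40))*16 + 53676) = -640303*(-840*16 + 53676) = -640303*(-13440 + 53676) = -640303*40236 = -25763231508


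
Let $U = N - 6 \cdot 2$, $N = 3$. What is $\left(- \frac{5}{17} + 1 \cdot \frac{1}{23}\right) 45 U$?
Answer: $\frac{39690}{391} \approx 101.51$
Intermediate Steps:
$U = -9$ ($U = 3 - 6 \cdot 2 = 3 - 12 = -9$)
$\left(- \frac{5}{17} + 1 \cdot \frac{1}{23}\right) 45 U = \left(- \frac{5}{17} + 1 \cdot \frac{1}{23}\right) 45 \left(-9\right) = \left(\left(-5\right) \frac{1}{17} + 1 \cdot \frac{1}{23}\right) 45 \left(-9\right) = \left(- \frac{5}{17} + \frac{1}{23}\right) 45 \left(-9\right) = \left(- \frac{98}{391}\right) 45 \left(-9\right) = \left(- \frac{4410}{391}\right) \left(-9\right) = \frac{39690}{391}$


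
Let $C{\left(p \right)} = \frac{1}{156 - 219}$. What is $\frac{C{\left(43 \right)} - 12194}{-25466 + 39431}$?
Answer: $- \frac{768223}{879795} \approx -0.87318$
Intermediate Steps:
$C{\left(p \right)} = - \frac{1}{63}$ ($C{\left(p \right)} = \frac{1}{-63} = - \frac{1}{63}$)
$\frac{C{\left(43 \right)} - 12194}{-25466 + 39431} = \frac{- \frac{1}{63} - 12194}{-25466 + 39431} = - \frac{768223}{63 \cdot 13965} = \left(- \frac{768223}{63}\right) \frac{1}{13965} = - \frac{768223}{879795}$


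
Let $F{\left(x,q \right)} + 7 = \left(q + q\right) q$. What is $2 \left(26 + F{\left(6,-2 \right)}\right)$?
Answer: $54$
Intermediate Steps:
$F{\left(x,q \right)} = -7 + 2 q^{2}$ ($F{\left(x,q \right)} = -7 + \left(q + q\right) q = -7 + 2 q q = -7 + 2 q^{2}$)
$2 \left(26 + F{\left(6,-2 \right)}\right) = 2 \left(26 - \left(7 - 2 \left(-2\right)^{2}\right)\right) = 2 \left(26 + \left(-7 + 2 \cdot 4\right)\right) = 2 \left(26 + \left(-7 + 8\right)\right) = 2 \left(26 + 1\right) = 2 \cdot 27 = 54$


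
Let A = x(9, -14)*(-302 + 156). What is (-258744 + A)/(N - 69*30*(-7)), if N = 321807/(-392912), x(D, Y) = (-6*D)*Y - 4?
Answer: -144802216832/5692973073 ≈ -25.435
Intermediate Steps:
x(D, Y) = -4 - 6*D*Y (x(D, Y) = -6*D*Y - 4 = -4 - 6*D*Y)
N = -321807/392912 (N = 321807*(-1/392912) = -321807/392912 ≈ -0.81903)
A = -109792 (A = (-4 - 6*9*(-14))*(-302 + 156) = (-4 + 756)*(-146) = 752*(-146) = -109792)
(-258744 + A)/(N - 69*30*(-7)) = (-258744 - 109792)/(-321807/392912 - 69*30*(-7)) = -368536/(-321807/392912 - 2070*(-7)) = -368536/(-321807/392912 + 14490) = -368536/5692973073/392912 = -368536*392912/5692973073 = -144802216832/5692973073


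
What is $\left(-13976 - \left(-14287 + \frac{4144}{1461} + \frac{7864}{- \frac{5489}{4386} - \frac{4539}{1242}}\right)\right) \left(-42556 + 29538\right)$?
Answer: $- \frac{6745806961582154}{271151373} \approx -2.4878 \cdot 10^{7}$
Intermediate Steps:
$\left(-13976 - \left(-14287 + \frac{4144}{1461} + \frac{7864}{- \frac{5489}{4386} - \frac{4539}{1242}}\right)\right) \left(-42556 + 29538\right) = \left(-13976 - \left(-14287 + \frac{4144}{1461} + \frac{7864}{\left(-5489\right) \frac{1}{4386} - \frac{1513}{414}}\right)\right) \left(-13018\right) = \left(-13976 + \left(14287 - \left(\frac{4144}{1461} + \frac{7864}{- \frac{5489}{4386} - \frac{1513}{414}}\right)\right)\right) \left(-13018\right) = \left(-13976 + \left(14287 - \left(\frac{4144}{1461} + \frac{7864}{- \frac{742372}{151317}}\right)\right)\right) \left(-13018\right) = \left(-13976 + \left(14287 - \left(\frac{4144}{1461} + 7864 \left(- \frac{151317}{742372}\right)\right)\right)\right) \left(-13018\right) = \left(-13976 + \left(14287 - \left(\frac{4144}{1461} - \frac{297489222}{185593}\right)\right)\right) \left(-13018\right) = \left(-13976 + \left(14287 - - \frac{433862655950}{271151373}\right)\right) \left(-13018\right) = \left(-13976 + \left(14287 + \frac{433862655950}{271151373}\right)\right) \left(-13018\right) = \left(-13976 + \frac{4307802322001}{271151373}\right) \left(-13018\right) = \frac{518190732953}{271151373} \left(-13018\right) = - \frac{6745806961582154}{271151373}$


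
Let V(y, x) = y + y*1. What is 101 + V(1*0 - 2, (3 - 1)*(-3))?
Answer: 97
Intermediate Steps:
V(y, x) = 2*y (V(y, x) = y + y = 2*y)
101 + V(1*0 - 2, (3 - 1)*(-3)) = 101 + 2*(1*0 - 2) = 101 + 2*(0 - 2) = 101 + 2*(-2) = 101 - 4 = 97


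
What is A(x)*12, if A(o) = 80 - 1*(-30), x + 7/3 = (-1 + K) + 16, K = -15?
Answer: 1320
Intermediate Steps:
x = -7/3 (x = -7/3 + ((-1 - 15) + 16) = -7/3 + (-16 + 16) = -7/3 + 0 = -7/3 ≈ -2.3333)
A(o) = 110 (A(o) = 80 + 30 = 110)
A(x)*12 = 110*12 = 1320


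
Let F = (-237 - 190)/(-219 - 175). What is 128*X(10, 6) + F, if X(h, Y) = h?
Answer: 504747/394 ≈ 1281.1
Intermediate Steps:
F = 427/394 (F = -427/(-394) = -427*(-1/394) = 427/394 ≈ 1.0838)
128*X(10, 6) + F = 128*10 + 427/394 = 1280 + 427/394 = 504747/394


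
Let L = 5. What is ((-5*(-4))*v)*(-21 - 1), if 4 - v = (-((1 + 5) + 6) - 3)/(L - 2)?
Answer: -3960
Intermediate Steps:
v = 9 (v = 4 - (-((1 + 5) + 6) - 3)/(5 - 2) = 4 - (-(6 + 6) - 3)/3 = 4 - (-1*12 - 3)/3 = 4 - (-12 - 3)/3 = 4 - (-15)/3 = 4 - 1*(-5) = 4 + 5 = 9)
((-5*(-4))*v)*(-21 - 1) = (-5*(-4)*9)*(-21 - 1) = (20*9)*(-22) = 180*(-22) = -3960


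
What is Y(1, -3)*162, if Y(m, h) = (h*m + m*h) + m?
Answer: -810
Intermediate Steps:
Y(m, h) = m + 2*h*m (Y(m, h) = (h*m + h*m) + m = 2*h*m + m = m + 2*h*m)
Y(1, -3)*162 = (1*(1 + 2*(-3)))*162 = (1*(1 - 6))*162 = (1*(-5))*162 = -5*162 = -810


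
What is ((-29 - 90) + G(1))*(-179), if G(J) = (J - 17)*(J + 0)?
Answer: 24165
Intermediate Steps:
G(J) = J*(-17 + J) (G(J) = (-17 + J)*J = J*(-17 + J))
((-29 - 90) + G(1))*(-179) = ((-29 - 90) + 1*(-17 + 1))*(-179) = (-119 + 1*(-16))*(-179) = (-119 - 16)*(-179) = -135*(-179) = 24165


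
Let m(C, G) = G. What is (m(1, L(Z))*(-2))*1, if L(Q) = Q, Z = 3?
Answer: -6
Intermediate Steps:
(m(1, L(Z))*(-2))*1 = (3*(-2))*1 = -6*1 = -6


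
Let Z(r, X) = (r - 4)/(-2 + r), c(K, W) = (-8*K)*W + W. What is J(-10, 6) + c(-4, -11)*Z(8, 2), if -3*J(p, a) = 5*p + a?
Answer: -682/3 ≈ -227.33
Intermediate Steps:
c(K, W) = W - 8*K*W (c(K, W) = -8*K*W + W = W - 8*K*W)
Z(r, X) = (-4 + r)/(-2 + r)
J(p, a) = -5*p/3 - a/3 (J(p, a) = -(5*p + a)/3 = -(a + 5*p)/3 = -5*p/3 - a/3)
J(-10, 6) + c(-4, -11)*Z(8, 2) = (-5/3*(-10) - ⅓*6) + (-11*(1 - 8*(-4)))*((-4 + 8)/(-2 + 8)) = (50/3 - 2) + (-11*(1 + 32))*(4/6) = 44/3 + (-11*33)*((⅙)*4) = 44/3 - 363*⅔ = 44/3 - 242 = -682/3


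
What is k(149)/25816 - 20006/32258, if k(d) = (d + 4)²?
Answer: 119326313/416386264 ≈ 0.28658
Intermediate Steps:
k(d) = (4 + d)²
k(149)/25816 - 20006/32258 = (4 + 149)²/25816 - 20006/32258 = 153²*(1/25816) - 20006*1/32258 = 23409*(1/25816) - 10003/16129 = 23409/25816 - 10003/16129 = 119326313/416386264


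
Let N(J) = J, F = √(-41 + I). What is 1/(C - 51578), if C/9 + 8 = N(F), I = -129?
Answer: -5165/266773627 - 9*I*√170/2667736270 ≈ -1.9361e-5 - 4.3987e-8*I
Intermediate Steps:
F = I*√170 (F = √(-41 - 129) = √(-170) = I*√170 ≈ 13.038*I)
C = -72 + 9*I*√170 (C = -72 + 9*(I*√170) = -72 + 9*I*√170 ≈ -72.0 + 117.35*I)
1/(C - 51578) = 1/((-72 + 9*I*√170) - 51578) = 1/(-51650 + 9*I*√170)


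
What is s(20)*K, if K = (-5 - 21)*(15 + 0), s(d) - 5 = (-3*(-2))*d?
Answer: -48750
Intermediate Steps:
s(d) = 5 + 6*d (s(d) = 5 + (-3*(-2))*d = 5 + 6*d)
K = -390 (K = -26*15 = -390)
s(20)*K = (5 + 6*20)*(-390) = (5 + 120)*(-390) = 125*(-390) = -48750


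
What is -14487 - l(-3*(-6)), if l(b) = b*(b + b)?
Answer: -15135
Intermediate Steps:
l(b) = 2*b² (l(b) = b*(2*b) = 2*b²)
-14487 - l(-3*(-6)) = -14487 - 2*(-3*(-6))² = -14487 - 2*18² = -14487 - 2*324 = -14487 - 1*648 = -14487 - 648 = -15135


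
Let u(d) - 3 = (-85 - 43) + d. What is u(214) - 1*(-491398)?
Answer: 491487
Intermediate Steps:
u(d) = -125 + d (u(d) = 3 + ((-85 - 43) + d) = 3 + (-128 + d) = -125 + d)
u(214) - 1*(-491398) = (-125 + 214) - 1*(-491398) = 89 + 491398 = 491487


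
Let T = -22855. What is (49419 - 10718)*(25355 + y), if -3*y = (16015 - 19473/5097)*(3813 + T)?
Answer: 20052096735928283/5097 ≈ 3.9341e+12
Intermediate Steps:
y = 517999411748/5097 (y = -(16015 - 19473/5097)*(3813 - 22855)/3 = -(16015 - 19473*1/5097)*(-19042)/3 = -(16015 - 6491/1699)*(-19042)/3 = -27202994*(-19042)/5097 = -⅓*(-517999411748/1699) = 517999411748/5097 ≈ 1.0163e+8)
(49419 - 10718)*(25355 + y) = (49419 - 10718)*(25355 + 517999411748/5097) = 38701*(518128646183/5097) = 20052096735928283/5097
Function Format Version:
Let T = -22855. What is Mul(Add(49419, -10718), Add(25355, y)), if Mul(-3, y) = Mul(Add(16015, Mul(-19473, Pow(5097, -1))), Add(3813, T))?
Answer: Rational(20052096735928283, 5097) ≈ 3.9341e+12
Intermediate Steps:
y = Rational(517999411748, 5097) (y = Mul(Rational(-1, 3), Mul(Add(16015, Mul(-19473, Pow(5097, -1))), Add(3813, -22855))) = Mul(Rational(-1, 3), Mul(Add(16015, Mul(-19473, Rational(1, 5097))), -19042)) = Mul(Rational(-1, 3), Mul(Add(16015, Rational(-6491, 1699)), -19042)) = Mul(Rational(-1, 3), Mul(Rational(27202994, 1699), -19042)) = Mul(Rational(-1, 3), Rational(-517999411748, 1699)) = Rational(517999411748, 5097) ≈ 1.0163e+8)
Mul(Add(49419, -10718), Add(25355, y)) = Mul(Add(49419, -10718), Add(25355, Rational(517999411748, 5097))) = Mul(38701, Rational(518128646183, 5097)) = Rational(20052096735928283, 5097)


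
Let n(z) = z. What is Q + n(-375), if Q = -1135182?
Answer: -1135557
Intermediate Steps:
Q + n(-375) = -1135182 - 375 = -1135557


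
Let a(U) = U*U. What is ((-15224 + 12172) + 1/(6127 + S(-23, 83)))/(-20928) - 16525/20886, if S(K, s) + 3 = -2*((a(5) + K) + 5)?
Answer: -95754267387/148371916160 ≈ -0.64537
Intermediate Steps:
a(U) = U²
S(K, s) = -63 - 2*K (S(K, s) = -3 - 2*((5² + K) + 5) = -3 - 2*((25 + K) + 5) = -3 - 2*(30 + K) = -3 + (-60 - 2*K) = -63 - 2*K)
((-15224 + 12172) + 1/(6127 + S(-23, 83)))/(-20928) - 16525/20886 = ((-15224 + 12172) + 1/(6127 + (-63 - 2*(-23))))/(-20928) - 16525/20886 = (-3052 + 1/(6127 + (-63 + 46)))*(-1/20928) - 16525*1/20886 = (-3052 + 1/(6127 - 17))*(-1/20928) - 16525/20886 = (-3052 + 1/6110)*(-1/20928) - 16525/20886 = -18647719/6110*(-1/20928) - 16525/20886 = 18647719/127870080 - 16525/20886 = -95754267387/148371916160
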